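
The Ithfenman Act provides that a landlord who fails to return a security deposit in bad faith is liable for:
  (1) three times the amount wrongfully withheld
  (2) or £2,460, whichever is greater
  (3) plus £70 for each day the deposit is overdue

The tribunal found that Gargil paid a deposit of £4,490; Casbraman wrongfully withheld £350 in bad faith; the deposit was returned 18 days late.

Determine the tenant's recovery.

£3,720

Trebled: 3 × £350 = £1,050
Minimum £2,460: £1,050 is below the minimum → £2,460
Late-return penalty: 18 × £70 = £1,260
Damages plus late penalty: £2,460 + £1,260 = £3,720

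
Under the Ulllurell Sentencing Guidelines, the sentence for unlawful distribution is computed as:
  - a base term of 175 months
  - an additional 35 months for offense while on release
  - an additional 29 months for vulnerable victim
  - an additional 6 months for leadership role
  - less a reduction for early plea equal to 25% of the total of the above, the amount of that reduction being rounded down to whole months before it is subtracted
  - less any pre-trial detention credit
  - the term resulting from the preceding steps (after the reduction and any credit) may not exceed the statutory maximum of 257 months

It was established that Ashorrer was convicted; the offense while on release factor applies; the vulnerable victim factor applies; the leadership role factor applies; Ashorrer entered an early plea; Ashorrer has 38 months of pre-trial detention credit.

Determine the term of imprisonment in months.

146 months

Offense while on release enhancement: +35 months
Vulnerable victim enhancement: +29 months
Leadership role enhancement: +6 months
Adjusted term: 175 months + 35 months + 29 months + 6 months = 245 months
Early plea reduction: 25% of 245 months = 61 months (rounded down)
After reduction: 245 − 61 = 184 months
Less pre-trial detention credit: 184 months − 38 months = 146 months
Cap at 257 months: 146 months is within the cap, no reduction.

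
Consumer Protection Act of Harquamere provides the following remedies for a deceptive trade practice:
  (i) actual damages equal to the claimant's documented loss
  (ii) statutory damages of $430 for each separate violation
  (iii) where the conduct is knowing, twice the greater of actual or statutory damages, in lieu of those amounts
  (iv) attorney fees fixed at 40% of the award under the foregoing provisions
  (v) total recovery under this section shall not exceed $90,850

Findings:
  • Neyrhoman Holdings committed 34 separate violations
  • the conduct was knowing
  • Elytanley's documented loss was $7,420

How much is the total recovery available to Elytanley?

$40,936

Statutory damages: 34 × $430 = $14,620
Greater of actual damages ($7,420) or statutory damages ($14,620): $14,620
Doubled: 2 × $14,620 = $29,240
Attorney fees: 40% of $29,240 = $11,696
Total before cap: $29,240 + $11,696 = $40,936
Cap at $90,850: $40,936 is within the cap, no reduction.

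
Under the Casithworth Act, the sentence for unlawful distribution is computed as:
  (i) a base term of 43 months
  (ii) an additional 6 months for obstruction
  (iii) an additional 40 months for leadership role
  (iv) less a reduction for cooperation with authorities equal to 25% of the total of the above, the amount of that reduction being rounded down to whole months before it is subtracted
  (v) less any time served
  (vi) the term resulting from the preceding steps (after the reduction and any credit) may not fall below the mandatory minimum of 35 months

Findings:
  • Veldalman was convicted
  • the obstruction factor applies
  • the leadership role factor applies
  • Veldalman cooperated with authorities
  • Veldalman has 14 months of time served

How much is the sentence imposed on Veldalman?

53 months

Obstruction enhancement: +6 months
Leadership role enhancement: +40 months
Adjusted term: 43 months + 6 months + 40 months = 89 months
Cooperation with authorities reduction: 25% of 89 months = 22 months (rounded down)
After reduction: 89 − 22 = 67 months
Less time served: 67 months − 14 months = 53 months
Minimum 35 months: 53 months meets the minimum, no increase.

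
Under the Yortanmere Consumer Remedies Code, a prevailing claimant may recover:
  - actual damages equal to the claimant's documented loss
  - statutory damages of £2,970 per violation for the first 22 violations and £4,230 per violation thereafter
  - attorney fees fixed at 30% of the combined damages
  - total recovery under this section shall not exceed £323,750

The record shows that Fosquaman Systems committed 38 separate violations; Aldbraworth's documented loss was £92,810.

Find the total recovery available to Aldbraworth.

First 22 violations: 22 × £2,970 = £65,340
Remaining violations: (38 − 22) × £4,230 = £67,680
Statutory damages: £65,340 + £67,680 = £133,020
Combined damages: £92,810 + £133,020 = £225,830
Attorney fees: 30% of £225,830 = £67,749
Total before cap: £225,830 + £67,749 = £293,579
Cap at £323,750: £293,579 is within the cap, no reduction.

£293,579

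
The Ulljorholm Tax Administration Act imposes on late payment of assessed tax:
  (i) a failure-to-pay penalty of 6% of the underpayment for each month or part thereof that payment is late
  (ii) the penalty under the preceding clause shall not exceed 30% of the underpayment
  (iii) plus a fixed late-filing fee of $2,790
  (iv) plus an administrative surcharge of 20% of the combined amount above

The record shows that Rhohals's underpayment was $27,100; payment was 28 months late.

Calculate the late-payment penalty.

$13,104

Accrued rate: 6% × 28 = 168%, capped at 30% → 30%
Failure-to-pay penalty: 30% of $27,100 = $8,130
Penalty before surcharge: $8,130 + $2,790 = $10,920
Administrative surcharge: 20% of $10,920 = $2,184
Total penalty: $10,920 + $2,184 = $13,104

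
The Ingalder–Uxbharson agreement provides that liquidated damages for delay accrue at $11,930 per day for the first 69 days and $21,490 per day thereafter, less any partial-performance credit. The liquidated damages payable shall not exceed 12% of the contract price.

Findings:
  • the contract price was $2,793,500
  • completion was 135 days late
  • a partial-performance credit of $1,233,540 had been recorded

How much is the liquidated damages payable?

$335,220

First 69 days: 69 × $11,930 = $823,170
Remaining days: (135 − 69) × $21,490 = $1,418,340
Accrued per-day damages: $823,170 + $1,418,340 = $2,241,510
Less partial-performance credit: $2,241,510 − $1,233,540 = $1,007,970
Cap: 12% of $2,793,500 = $335,220
Cap at $335,220: $1,007,970 exceeds the cap → $335,220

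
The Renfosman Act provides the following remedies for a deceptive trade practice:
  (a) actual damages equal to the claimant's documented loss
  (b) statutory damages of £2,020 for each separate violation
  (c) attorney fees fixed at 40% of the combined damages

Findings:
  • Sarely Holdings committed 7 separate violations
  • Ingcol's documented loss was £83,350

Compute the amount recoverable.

Total recovery: £136,486

Statutory damages: 7 × £2,020 = £14,140
Combined damages: £83,350 + £14,140 = £97,490
Attorney fees: 40% of £97,490 = £38,996
Total recovery: £97,490 + £38,996 = £136,486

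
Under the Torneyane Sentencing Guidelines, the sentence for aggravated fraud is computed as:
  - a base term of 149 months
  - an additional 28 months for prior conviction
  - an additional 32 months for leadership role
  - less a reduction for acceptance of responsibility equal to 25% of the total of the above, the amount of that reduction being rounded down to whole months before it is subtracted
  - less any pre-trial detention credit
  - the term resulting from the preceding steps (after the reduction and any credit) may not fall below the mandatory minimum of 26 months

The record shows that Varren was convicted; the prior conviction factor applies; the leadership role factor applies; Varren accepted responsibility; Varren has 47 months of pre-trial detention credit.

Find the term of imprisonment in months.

Prior conviction enhancement: +28 months
Leadership role enhancement: +32 months
Adjusted term: 149 months + 28 months + 32 months = 209 months
Acceptance of responsibility reduction: 25% of 209 months = 52 months (rounded down)
After reduction: 209 − 52 = 157 months
Less pre-trial detention credit: 157 months − 47 months = 110 months
Minimum 26 months: 110 months meets the minimum, no increase.

110 months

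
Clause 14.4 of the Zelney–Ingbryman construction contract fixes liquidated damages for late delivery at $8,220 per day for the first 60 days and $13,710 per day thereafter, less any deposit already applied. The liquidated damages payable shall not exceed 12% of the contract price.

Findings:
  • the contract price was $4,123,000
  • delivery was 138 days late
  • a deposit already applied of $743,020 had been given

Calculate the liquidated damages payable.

$494,760

First 60 days: 60 × $8,220 = $493,200
Remaining days: (138 − 60) × $13,710 = $1,069,380
Accrued per-day damages: $493,200 + $1,069,380 = $1,562,580
Less deposit already applied: $1,562,580 − $743,020 = $819,560
Cap: 12% of $4,123,000 = $494,760
Cap at $494,760: $819,560 exceeds the cap → $494,760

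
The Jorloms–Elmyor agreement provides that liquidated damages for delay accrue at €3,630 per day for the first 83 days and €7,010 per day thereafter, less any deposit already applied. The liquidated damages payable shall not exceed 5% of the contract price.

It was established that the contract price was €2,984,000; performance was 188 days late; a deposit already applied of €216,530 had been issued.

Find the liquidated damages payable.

€149,200

First 83 days: 83 × €3,630 = €301,290
Remaining days: (188 − 83) × €7,010 = €736,050
Accrued per-day damages: €301,290 + €736,050 = €1,037,340
Less deposit already applied: €1,037,340 − €216,530 = €820,810
Cap: 5% of €2,984,000 = €149,200
Cap at €149,200: €820,810 exceeds the cap → €149,200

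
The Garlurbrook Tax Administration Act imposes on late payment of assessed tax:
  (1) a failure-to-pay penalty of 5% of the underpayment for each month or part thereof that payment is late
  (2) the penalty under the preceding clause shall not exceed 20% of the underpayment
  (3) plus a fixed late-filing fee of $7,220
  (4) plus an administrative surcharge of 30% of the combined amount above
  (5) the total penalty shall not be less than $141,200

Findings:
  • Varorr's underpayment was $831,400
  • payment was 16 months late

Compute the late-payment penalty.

Accrued rate: 5% × 16 = 80%, capped at 20% → 20%
Failure-to-pay penalty: 20% of $831,400 = $166,280
Penalty before surcharge: $166,280 + $7,220 = $173,500
Administrative surcharge: 30% of $173,500 = $52,050
Total penalty: $173,500 + $52,050 = $225,550
Minimum $141,200: $225,550 meets the minimum, no increase.

Penalty: $225,550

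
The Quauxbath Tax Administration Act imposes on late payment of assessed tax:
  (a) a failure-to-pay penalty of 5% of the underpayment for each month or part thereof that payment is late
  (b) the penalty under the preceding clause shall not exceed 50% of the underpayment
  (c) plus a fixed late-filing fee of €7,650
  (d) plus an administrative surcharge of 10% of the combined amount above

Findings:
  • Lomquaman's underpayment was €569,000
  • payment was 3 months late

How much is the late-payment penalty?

Penalty: €102,300

Accrued rate: 5% × 3 = 15%, capped at 50% → 15%
Failure-to-pay penalty: 15% of €569,000 = €85,350
Penalty before surcharge: €85,350 + €7,650 = €93,000
Administrative surcharge: 10% of €93,000 = €9,300
Total penalty: €93,000 + €9,300 = €102,300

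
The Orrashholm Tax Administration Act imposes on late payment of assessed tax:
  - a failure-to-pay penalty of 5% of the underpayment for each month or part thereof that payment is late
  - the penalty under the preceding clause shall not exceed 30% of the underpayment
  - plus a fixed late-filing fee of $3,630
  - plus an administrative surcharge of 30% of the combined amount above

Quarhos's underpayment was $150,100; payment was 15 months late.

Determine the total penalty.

Accrued rate: 5% × 15 = 75%, capped at 30% → 30%
Failure-to-pay penalty: 30% of $150,100 = $45,030
Penalty before surcharge: $45,030 + $3,630 = $48,660
Administrative surcharge: 30% of $48,660 = $14,598
Total penalty: $48,660 + $14,598 = $63,258

Penalty: $63,258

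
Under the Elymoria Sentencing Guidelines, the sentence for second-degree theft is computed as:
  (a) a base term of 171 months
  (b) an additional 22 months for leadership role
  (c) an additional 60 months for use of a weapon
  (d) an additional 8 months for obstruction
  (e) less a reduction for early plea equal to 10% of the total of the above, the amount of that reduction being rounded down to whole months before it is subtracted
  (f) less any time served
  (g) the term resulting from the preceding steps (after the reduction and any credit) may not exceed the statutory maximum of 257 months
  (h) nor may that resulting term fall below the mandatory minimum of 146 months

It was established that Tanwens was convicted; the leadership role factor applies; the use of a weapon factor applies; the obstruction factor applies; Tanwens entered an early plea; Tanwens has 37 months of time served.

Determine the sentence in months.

Leadership role enhancement: +22 months
Use of a weapon enhancement: +60 months
Obstruction enhancement: +8 months
Adjusted term: 171 months + 22 months + 60 months + 8 months = 261 months
Early plea reduction: 10% of 261 months = 26 months (rounded down)
After reduction: 261 − 26 = 235 months
Less time served: 235 months − 37 months = 198 months
Cap at 257 months: 198 months is within the cap, no reduction.
Minimum 146 months: 198 months meets the minimum, no increase.

198 months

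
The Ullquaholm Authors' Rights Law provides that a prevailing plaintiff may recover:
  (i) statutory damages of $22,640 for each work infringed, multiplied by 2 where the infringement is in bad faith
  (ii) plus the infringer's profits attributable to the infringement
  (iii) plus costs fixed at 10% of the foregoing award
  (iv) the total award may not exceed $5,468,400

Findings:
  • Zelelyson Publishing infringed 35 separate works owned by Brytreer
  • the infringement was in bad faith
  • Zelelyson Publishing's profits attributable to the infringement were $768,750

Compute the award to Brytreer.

Statutory damages: 35 × $22,640 = $792,400
Doubled: 2 × $792,400 = $1,584,800
Combined award: $1,584,800 + $768,750 = $2,353,550
Costs: 10% of $2,353,550 = $235,355
Award plus costs: $2,353,550 + $235,355 = $2,588,905
Cap at $5,468,400: $2,588,905 is within the cap, no reduction.

$2,588,905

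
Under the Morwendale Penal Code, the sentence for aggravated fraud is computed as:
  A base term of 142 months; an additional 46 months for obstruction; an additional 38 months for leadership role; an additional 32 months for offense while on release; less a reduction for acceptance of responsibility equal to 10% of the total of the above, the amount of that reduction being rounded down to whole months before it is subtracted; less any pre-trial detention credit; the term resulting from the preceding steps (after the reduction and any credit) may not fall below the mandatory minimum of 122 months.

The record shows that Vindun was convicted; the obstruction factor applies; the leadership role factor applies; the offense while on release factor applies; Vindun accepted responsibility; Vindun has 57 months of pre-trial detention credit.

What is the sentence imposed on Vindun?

176 months

Obstruction enhancement: +46 months
Leadership role enhancement: +38 months
Offense while on release enhancement: +32 months
Adjusted term: 142 months + 46 months + 38 months + 32 months = 258 months
Acceptance of responsibility reduction: 10% of 258 months = 25 months (rounded down)
After reduction: 258 − 25 = 233 months
Less pre-trial detention credit: 233 months − 57 months = 176 months
Minimum 122 months: 176 months meets the minimum, no increase.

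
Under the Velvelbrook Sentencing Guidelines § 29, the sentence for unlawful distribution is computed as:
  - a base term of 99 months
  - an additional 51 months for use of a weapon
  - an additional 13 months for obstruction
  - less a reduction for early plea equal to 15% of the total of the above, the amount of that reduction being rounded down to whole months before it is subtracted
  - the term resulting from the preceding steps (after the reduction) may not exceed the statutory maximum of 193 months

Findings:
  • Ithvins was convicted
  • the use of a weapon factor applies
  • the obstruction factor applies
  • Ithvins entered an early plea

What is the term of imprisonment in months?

139 months

Use of a weapon enhancement: +51 months
Obstruction enhancement: +13 months
Adjusted term: 99 months + 51 months + 13 months = 163 months
Early plea reduction: 15% of 163 months = 24 months (rounded down)
After reduction: 163 − 24 = 139 months
Cap at 193 months: 139 months is within the cap, no reduction.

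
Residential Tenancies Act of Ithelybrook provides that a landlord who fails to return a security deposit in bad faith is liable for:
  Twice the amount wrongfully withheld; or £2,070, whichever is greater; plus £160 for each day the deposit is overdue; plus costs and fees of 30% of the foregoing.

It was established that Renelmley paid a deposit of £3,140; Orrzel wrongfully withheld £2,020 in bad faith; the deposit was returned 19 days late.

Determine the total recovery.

£9,204

Doubled: 2 × £2,020 = £4,040
Minimum £2,070: £4,040 meets the minimum, no increase.
Late-return penalty: 19 × £160 = £3,040
Damages plus late penalty: £4,040 + £3,040 = £7,080
Costs and fees: 30% of £7,080 = £2,124
Total recovery: £7,080 + £2,124 = £9,204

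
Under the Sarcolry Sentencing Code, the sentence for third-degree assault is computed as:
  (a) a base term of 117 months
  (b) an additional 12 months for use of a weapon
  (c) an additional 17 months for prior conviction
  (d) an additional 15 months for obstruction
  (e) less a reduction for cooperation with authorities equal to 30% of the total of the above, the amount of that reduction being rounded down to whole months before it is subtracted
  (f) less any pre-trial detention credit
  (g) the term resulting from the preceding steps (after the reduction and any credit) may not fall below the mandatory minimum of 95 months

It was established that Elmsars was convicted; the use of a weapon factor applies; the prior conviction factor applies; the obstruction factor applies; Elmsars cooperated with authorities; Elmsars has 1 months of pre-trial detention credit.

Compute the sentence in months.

Use of a weapon enhancement: +12 months
Prior conviction enhancement: +17 months
Obstruction enhancement: +15 months
Adjusted term: 117 months + 12 months + 17 months + 15 months = 161 months
Cooperation with authorities reduction: 30% of 161 months = 48 months (rounded down)
After reduction: 161 − 48 = 113 months
Less pre-trial detention credit: 113 months − 1 months = 112 months
Minimum 95 months: 112 months meets the minimum, no increase.

112 months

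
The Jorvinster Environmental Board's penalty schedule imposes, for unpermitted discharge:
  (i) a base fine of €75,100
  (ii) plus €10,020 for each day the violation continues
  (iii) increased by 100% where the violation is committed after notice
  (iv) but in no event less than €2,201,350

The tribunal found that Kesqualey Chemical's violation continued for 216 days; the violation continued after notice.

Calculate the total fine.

€4,478,840

Per-day component: 216 × €10,020 = €2,164,320
Base plus per-day: €75,100 + €2,164,320 = €2,239,420
Enhancement: 100% of €2,239,420 = €2,239,420
Enhanced fine: €2,239,420 + €2,239,420 = €4,478,840
Minimum €2,201,350: €4,478,840 meets the minimum, no increase.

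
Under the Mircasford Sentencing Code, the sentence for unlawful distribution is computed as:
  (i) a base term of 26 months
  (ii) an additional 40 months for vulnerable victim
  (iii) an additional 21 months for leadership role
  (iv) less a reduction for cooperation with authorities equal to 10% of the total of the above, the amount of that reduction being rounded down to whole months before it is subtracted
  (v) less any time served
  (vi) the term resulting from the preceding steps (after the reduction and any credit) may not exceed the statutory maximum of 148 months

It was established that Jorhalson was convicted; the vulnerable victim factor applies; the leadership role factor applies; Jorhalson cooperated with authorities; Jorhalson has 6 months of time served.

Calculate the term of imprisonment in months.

73 months

Vulnerable victim enhancement: +40 months
Leadership role enhancement: +21 months
Adjusted term: 26 months + 40 months + 21 months = 87 months
Cooperation with authorities reduction: 10% of 87 months = 8 months (rounded down)
After reduction: 87 − 8 = 79 months
Less time served: 79 months − 6 months = 73 months
Cap at 148 months: 73 months is within the cap, no reduction.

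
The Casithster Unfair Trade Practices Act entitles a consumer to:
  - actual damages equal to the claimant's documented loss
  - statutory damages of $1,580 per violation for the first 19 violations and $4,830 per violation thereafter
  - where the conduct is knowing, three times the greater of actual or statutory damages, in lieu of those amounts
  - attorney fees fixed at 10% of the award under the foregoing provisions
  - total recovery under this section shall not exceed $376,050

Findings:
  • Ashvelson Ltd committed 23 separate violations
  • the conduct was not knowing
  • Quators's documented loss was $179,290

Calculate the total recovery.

$251,493

First 19 violations: 19 × $1,580 = $30,020
Remaining violations: (23 − 19) × $4,830 = $19,320
Statutory damages: $30,020 + $19,320 = $49,340
Conduct not knowing: the in-lieu enhancement does not apply.
Actual plus statutory damages: $179,290 + $49,340 = $228,630
Attorney fees: 10% of $228,630 = $22,863
Total before cap: $228,630 + $22,863 = $251,493
Cap at $376,050: $251,493 is within the cap, no reduction.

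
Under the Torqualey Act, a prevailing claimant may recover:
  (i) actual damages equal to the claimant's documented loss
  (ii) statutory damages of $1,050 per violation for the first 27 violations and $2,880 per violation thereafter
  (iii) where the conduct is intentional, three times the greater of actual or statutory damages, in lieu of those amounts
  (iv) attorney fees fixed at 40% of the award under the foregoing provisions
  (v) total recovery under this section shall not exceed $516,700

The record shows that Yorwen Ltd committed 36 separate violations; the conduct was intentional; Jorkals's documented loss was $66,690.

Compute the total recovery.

Total recovery: $280,098

First 27 violations: 27 × $1,050 = $28,350
Remaining violations: (36 − 27) × $2,880 = $25,920
Statutory damages: $28,350 + $25,920 = $54,270
Greater of actual damages ($66,690) or statutory damages ($54,270): $66,690
Trebled: 3 × $66,690 = $200,070
Attorney fees: 40% of $200,070 = $80,028
Total before cap: $200,070 + $80,028 = $280,098
Cap at $516,700: $280,098 is within the cap, no reduction.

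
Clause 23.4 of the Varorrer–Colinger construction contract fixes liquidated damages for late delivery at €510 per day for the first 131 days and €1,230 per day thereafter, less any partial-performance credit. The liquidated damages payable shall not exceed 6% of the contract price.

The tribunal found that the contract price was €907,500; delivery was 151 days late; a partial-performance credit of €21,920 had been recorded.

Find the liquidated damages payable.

€54,450

First 131 days: 131 × €510 = €66,810
Remaining days: (151 − 131) × €1,230 = €24,600
Accrued per-day damages: €66,810 + €24,600 = €91,410
Less partial-performance credit: €91,410 − €21,920 = €69,490
Cap: 6% of €907,500 = €54,450
Cap at €54,450: €69,490 exceeds the cap → €54,450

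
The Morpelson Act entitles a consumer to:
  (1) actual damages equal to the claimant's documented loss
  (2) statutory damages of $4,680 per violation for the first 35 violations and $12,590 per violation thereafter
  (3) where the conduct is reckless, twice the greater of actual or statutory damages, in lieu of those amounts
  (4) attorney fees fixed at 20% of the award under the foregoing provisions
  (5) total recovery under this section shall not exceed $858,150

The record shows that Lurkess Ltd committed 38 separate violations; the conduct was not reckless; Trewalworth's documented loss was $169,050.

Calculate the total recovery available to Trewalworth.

Total recovery: $444,744

First 35 violations: 35 × $4,680 = $163,800
Remaining violations: (38 − 35) × $12,590 = $37,770
Statutory damages: $163,800 + $37,770 = $201,570
Conduct not reckless: the in-lieu enhancement does not apply.
Actual plus statutory damages: $169,050 + $201,570 = $370,620
Attorney fees: 20% of $370,620 = $74,124
Total before cap: $370,620 + $74,124 = $444,744
Cap at $858,150: $444,744 is within the cap, no reduction.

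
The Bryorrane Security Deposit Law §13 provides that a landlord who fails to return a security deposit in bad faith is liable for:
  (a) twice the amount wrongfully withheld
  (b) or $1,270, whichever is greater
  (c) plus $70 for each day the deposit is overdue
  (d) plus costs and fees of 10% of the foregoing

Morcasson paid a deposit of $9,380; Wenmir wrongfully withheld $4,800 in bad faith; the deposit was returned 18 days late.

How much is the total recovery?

$11,946

Doubled: 2 × $4,800 = $9,600
Minimum $1,270: $9,600 meets the minimum, no increase.
Late-return penalty: 18 × $70 = $1,260
Damages plus late penalty: $9,600 + $1,260 = $10,860
Costs and fees: 10% of $10,860 = $1,086
Total recovery: $10,860 + $1,086 = $11,946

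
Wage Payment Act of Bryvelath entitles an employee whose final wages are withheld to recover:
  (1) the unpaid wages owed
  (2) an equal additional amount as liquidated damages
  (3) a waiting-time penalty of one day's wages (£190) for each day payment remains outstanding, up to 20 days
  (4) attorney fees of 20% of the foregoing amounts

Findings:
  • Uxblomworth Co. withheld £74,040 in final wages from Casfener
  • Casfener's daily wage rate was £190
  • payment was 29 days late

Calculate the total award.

Liquidated damages (equal amount): £74,040
Penalty days: min(29, 20) = 20
Waiting-time penalty: 20 × £190 = £3,800
Subtotal: £74,040 + £74,040 + £3,800 = £151,880
Attorney fees: 20% of £151,880 = £30,376
Total award: £151,880 + £30,376 = £182,256

£182,256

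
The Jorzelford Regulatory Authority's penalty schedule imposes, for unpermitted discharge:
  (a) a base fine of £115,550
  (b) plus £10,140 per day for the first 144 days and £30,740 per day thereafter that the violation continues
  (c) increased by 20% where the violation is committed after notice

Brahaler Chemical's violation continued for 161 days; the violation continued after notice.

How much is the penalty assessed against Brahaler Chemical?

First 144 days: 144 × £10,140 = £1,460,160
Remaining days: (161 − 144) × £30,740 = £522,580
Per-day component: £1,460,160 + £522,580 = £1,982,740
Base plus per-day: £115,550 + £1,982,740 = £2,098,290
Enhancement: 20% of £2,098,290 = £419,658
Enhanced fine: £2,098,290 + £419,658 = £2,517,948

Civil penalty: £2,517,948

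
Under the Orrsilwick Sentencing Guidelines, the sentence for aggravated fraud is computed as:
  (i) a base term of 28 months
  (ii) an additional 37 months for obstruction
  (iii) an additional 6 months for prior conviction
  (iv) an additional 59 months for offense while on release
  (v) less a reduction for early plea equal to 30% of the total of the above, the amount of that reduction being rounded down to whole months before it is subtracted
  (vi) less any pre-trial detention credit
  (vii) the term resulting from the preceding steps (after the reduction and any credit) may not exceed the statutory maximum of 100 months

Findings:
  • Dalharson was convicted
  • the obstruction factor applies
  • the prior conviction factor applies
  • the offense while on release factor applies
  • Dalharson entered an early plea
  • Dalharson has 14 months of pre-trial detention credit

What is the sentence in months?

Obstruction enhancement: +37 months
Prior conviction enhancement: +6 months
Offense while on release enhancement: +59 months
Adjusted term: 28 months + 37 months + 6 months + 59 months = 130 months
Early plea reduction: 30% of 130 months = 39 months (rounded down)
After reduction: 130 − 39 = 91 months
Less pre-trial detention credit: 91 months − 14 months = 77 months
Cap at 100 months: 77 months is within the cap, no reduction.

77 months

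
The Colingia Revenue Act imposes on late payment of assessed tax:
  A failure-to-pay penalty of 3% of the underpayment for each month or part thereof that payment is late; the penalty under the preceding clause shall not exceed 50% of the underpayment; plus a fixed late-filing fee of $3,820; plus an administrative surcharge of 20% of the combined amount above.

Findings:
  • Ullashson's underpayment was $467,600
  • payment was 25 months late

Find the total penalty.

Accrued rate: 3% × 25 = 75%, capped at 50% → 50%
Failure-to-pay penalty: 50% of $467,600 = $233,800
Penalty before surcharge: $233,800 + $3,820 = $237,620
Administrative surcharge: 20% of $237,620 = $47,524
Total penalty: $237,620 + $47,524 = $285,144

$285,144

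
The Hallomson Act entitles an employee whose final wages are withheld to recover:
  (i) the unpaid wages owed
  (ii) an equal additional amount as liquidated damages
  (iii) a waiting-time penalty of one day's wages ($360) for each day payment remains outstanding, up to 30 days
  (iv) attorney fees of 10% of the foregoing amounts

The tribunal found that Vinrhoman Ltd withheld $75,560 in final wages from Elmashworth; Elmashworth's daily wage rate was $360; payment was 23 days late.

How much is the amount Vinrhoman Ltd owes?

Liquidated damages (equal amount): $75,560
Penalty days: min(23, 30) = 23
Waiting-time penalty: 23 × $360 = $8,280
Subtotal: $75,560 + $75,560 + $8,280 = $159,400
Attorney fees: 10% of $159,400 = $15,940
Total award: $159,400 + $15,940 = $175,340

$175,340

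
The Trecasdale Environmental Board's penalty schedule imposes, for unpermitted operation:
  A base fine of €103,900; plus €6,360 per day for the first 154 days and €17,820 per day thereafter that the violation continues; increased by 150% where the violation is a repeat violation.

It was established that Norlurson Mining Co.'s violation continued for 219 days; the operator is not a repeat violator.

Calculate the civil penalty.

First 154 days: 154 × €6,360 = €979,440
Remaining days: (219 − 154) × €17,820 = €1,158,300
Per-day component: €979,440 + €1,158,300 = €2,137,740
Base plus per-day: €103,900 + €2,137,740 = €2,241,640
The operator is not a repeat violator: no 150% increase.

€2,241,640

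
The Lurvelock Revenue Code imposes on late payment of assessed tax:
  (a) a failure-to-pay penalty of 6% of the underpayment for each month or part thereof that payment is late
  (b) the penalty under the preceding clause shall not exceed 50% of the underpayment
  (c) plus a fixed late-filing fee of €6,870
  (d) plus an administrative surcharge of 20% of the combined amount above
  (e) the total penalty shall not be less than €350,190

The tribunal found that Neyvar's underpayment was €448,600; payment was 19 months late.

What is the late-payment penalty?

€350,190

Accrued rate: 6% × 19 = 114%, capped at 50% → 50%
Failure-to-pay penalty: 50% of €448,600 = €224,300
Penalty before surcharge: €224,300 + €6,870 = €231,170
Administrative surcharge: 20% of €231,170 = €46,234
Total penalty: €231,170 + €46,234 = €277,404
Minimum €350,190: €277,404 is below the minimum → €350,190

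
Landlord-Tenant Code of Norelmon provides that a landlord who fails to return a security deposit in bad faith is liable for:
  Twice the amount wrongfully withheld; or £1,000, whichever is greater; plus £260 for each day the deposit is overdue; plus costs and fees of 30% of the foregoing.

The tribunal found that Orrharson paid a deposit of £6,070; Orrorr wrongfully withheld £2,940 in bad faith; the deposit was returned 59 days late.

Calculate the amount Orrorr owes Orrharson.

£27,586

Doubled: 2 × £2,940 = £5,880
Minimum £1,000: £5,880 meets the minimum, no increase.
Late-return penalty: 59 × £260 = £15,340
Damages plus late penalty: £5,880 + £15,340 = £21,220
Costs and fees: 30% of £21,220 = £6,366
Total recovery: £21,220 + £6,366 = £27,586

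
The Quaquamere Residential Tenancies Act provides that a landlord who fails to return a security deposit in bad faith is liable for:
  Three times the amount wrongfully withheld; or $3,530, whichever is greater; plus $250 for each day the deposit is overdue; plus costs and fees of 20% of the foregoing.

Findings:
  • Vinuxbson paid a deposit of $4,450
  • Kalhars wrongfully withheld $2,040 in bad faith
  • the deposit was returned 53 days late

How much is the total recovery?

Trebled: 3 × $2,040 = $6,120
Minimum $3,530: $6,120 meets the minimum, no increase.
Late-return penalty: 53 × $250 = $13,250
Damages plus late penalty: $6,120 + $13,250 = $19,370
Costs and fees: 20% of $19,370 = $3,874
Total recovery: $19,370 + $3,874 = $23,244

$23,244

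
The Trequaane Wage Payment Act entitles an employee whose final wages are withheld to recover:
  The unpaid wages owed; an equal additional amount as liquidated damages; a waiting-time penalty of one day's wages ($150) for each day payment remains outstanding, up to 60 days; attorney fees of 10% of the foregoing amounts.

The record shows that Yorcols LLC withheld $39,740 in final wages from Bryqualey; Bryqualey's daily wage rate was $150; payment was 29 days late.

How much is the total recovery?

Total award: $92,213

Liquidated damages (equal amount): $39,740
Penalty days: min(29, 60) = 29
Waiting-time penalty: 29 × $150 = $4,350
Subtotal: $39,740 + $39,740 + $4,350 = $83,830
Attorney fees: 10% of $83,830 = $8,383
Total award: $83,830 + $8,383 = $92,213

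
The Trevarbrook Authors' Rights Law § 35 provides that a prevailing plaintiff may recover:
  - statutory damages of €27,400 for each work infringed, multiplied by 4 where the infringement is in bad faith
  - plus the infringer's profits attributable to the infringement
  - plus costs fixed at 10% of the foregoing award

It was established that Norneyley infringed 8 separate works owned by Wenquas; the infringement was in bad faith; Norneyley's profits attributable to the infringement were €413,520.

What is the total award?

Statutory damages: 8 × €27,400 = €219,200
Multiplied by 4: 4 × €219,200 = €876,800
Combined award: €876,800 + €413,520 = €1,290,320
Costs: 10% of €1,290,320 = €129,032
Award plus costs: €1,290,320 + €129,032 = €1,419,352

€1,419,352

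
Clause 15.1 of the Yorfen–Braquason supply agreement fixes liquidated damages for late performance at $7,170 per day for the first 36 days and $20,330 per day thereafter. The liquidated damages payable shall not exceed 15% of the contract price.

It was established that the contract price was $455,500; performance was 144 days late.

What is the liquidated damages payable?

First 36 days: 36 × $7,170 = $258,120
Remaining days: (144 − 36) × $20,330 = $2,195,640
Accrued per-day damages: $258,120 + $2,195,640 = $2,453,760
Cap: 15% of $455,500 = $68,325
Cap at $68,325: $2,453,760 exceeds the cap → $68,325

$68,325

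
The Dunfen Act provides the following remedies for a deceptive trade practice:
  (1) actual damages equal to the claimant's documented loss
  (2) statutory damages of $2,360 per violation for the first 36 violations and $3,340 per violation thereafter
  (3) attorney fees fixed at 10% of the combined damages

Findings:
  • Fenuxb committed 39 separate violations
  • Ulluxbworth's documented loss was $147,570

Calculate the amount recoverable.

First 36 violations: 36 × $2,360 = $84,960
Remaining violations: (39 − 36) × $3,340 = $10,020
Statutory damages: $84,960 + $10,020 = $94,980
Combined damages: $147,570 + $94,980 = $242,550
Attorney fees: 10% of $242,550 = $24,255
Total recovery: $242,550 + $24,255 = $266,805

$266,805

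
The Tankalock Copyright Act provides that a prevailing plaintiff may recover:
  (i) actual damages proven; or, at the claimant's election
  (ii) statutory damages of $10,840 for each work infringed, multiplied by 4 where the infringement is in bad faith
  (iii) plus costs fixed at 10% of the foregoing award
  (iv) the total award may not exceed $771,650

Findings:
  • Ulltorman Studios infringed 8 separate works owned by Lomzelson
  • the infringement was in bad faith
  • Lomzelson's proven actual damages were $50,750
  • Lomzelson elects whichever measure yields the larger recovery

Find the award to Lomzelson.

Statutory damages: 8 × $10,840 = $86,720
Multiplied by 4: 4 × $86,720 = $346,880
Greater of actual damages ($50,750) or enhanced statutory damages ($346,880): $346,880
Costs: 10% of $346,880 = $34,688
Award plus costs: $346,880 + $34,688 = $381,568
Cap at $771,650: $381,568 is within the cap, no reduction.

$381,568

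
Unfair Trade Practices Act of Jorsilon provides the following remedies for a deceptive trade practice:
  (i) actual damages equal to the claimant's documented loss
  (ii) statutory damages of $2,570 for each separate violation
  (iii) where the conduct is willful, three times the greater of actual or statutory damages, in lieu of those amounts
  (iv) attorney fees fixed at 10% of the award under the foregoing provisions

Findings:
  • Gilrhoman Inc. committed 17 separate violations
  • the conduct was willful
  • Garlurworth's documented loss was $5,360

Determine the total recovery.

Statutory damages: 17 × $2,570 = $43,690
Greater of actual damages ($5,360) or statutory damages ($43,690): $43,690
Trebled: 3 × $43,690 = $131,070
Attorney fees: 10% of $131,070 = $13,107
Total recovery: $131,070 + $13,107 = $144,177

$144,177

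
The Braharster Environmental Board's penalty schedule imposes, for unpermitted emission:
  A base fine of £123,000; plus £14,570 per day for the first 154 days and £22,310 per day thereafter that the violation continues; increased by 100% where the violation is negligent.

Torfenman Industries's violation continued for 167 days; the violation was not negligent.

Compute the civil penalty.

First 154 days: 154 × £14,570 = £2,243,780
Remaining days: (167 − 154) × £22,310 = £290,030
Per-day component: £2,243,780 + £290,030 = £2,533,810
Base plus per-day: £123,000 + £2,533,810 = £2,656,810
The violation was not negligent: no 100% increase.

£2,656,810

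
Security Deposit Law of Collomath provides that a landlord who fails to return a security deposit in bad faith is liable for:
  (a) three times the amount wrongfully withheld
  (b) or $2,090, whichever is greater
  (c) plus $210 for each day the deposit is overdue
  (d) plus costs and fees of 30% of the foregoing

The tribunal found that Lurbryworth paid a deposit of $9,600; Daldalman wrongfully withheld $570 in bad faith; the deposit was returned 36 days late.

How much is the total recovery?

$12,545

Trebled: 3 × $570 = $1,710
Minimum $2,090: $1,710 is below the minimum → $2,090
Late-return penalty: 36 × $210 = $7,560
Damages plus late penalty: $2,090 + $7,560 = $9,650
Costs and fees: 30% of $9,650 = $2,895
Total recovery: $9,650 + $2,895 = $12,545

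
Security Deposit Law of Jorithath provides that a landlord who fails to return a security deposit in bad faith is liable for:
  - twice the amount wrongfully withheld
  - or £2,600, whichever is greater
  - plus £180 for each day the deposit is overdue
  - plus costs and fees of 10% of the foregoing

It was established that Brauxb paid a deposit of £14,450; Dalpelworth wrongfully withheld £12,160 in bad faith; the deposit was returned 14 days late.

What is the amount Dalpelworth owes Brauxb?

Doubled: 2 × £12,160 = £24,320
Minimum £2,600: £24,320 meets the minimum, no increase.
Late-return penalty: 14 × £180 = £2,520
Damages plus late penalty: £24,320 + £2,520 = £26,840
Costs and fees: 10% of £26,840 = £2,684
Total recovery: £26,840 + £2,684 = £29,524

£29,524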